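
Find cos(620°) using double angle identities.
cos(620°) = cos²310° - sin²310° = -0.1736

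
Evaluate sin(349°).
sin(349°) = -0.1908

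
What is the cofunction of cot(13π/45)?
cot(13π/45) = tan(π/2 - 13π/45) = tan(19π/90)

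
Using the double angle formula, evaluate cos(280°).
cos(280°) = cos²140° - sin²140° = 0.1736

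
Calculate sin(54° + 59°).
sin(54° + 59°) = sin 54° cos 59° + cos 54° sin 59° = 0.9205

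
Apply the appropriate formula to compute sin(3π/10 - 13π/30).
sin(3π/10 - 13π/30) = sin 3π/10 cos 13π/30 - cos 3π/10 sin 13π/30 = -0.4067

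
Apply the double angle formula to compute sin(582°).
sin(582°) = 2 sin 291° cos 291° = -0.6691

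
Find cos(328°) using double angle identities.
cos(328°) = cos²164° - sin²164° = 0.848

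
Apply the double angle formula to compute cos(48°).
cos(48°) = cos²24° - sin²24° = 0.6691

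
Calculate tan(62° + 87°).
tan(62° + 87°) = (tan 62° + tan 87°)/(1 - tan 62° tan 87°) = -0.6009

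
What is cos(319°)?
cos(319°) = 0.7547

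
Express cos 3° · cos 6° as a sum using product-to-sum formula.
cos 3° cos 6° = (1/2)[cos(3°-6°) + cos(3°+6°)]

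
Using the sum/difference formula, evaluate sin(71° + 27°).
sin(71° + 27°) = sin 71° cos 27° + cos 71° sin 27° = 0.9903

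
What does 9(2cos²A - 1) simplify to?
9(2cos²A - 1) = 9(cos(2A)) (using Double angle)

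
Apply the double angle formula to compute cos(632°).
cos(632°) = cos²316° - sin²316° = 0.0349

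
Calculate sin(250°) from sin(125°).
sin(250°) = 2 sin 125° cos 125° = -0.9397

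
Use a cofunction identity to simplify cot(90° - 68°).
cot(90° - 68°) = tan(68°)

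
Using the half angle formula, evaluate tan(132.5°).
tan(132.5°) = sin 265° / (1 + cos 265°) = -1.091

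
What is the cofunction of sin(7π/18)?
sin(7π/18) = cos(π/2 - 7π/18) = cos(π/9)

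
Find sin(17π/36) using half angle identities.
sin(17π/36) = √((1 - cos 17π/18)/2) = 0.9962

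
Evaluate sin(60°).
sin(60°) = √3/2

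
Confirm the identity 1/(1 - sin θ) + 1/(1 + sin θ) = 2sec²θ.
LHS = [(1 + sin θ) + (1 - sin θ)] / [(1 - sin θ)(1 + sin θ)] = 2/(1 - sin²θ) = 2/cos²θ = 2sec²θ = RHS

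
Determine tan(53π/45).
tan(53π/45) = 0.6249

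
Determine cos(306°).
cos(306°) = 0.5878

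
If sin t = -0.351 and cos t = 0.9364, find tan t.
tan t = sin t / cos t = -0.3748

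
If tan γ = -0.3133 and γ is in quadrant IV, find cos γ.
cos γ = 0.9543 (using tan²γ + 1 = sec²γ)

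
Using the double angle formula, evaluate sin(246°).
sin(246°) = 2 sin 123° cos 123° = -0.9135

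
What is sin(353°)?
sin(353°) = -0.1219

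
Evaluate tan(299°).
tan(299°) = -1.804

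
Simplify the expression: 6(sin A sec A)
6(sin A sec A) = 6(tan A) (using Reciprocal + quotient)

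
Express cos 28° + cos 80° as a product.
cos 28° + cos 80° = 2 cos(54°) cos(-26°)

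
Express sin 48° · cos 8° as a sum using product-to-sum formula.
sin 48° cos 8° = (1/2)[sin(48°+8°) + sin(48°-8°)]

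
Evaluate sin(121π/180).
sin(121π/180) = 0.8572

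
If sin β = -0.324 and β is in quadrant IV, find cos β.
cos β = 0.9461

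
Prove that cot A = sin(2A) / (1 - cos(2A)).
RHS = 2 sin A cos A / (2sin²A) = cos A/sin A = cot A = LHS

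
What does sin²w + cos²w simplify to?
sin²w + cos²w = 1 (using Pythagorean identity)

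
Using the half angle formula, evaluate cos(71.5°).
cos(71.5°) = √((1 + cos 143°)/2) = 0.3173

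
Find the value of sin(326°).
sin(326°) = -0.5592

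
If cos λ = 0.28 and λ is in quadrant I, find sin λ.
sin λ = 0.96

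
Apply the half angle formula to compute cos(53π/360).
cos(53π/360) = √((1 + cos 53π/180)/2) = 0.8949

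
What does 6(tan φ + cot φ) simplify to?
6(tan φ + cot φ) = 6(sec φ csc φ) (using Quotient identities)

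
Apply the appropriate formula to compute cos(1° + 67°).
cos(1° + 67°) = cos 1° cos 67° - sin 1° sin 67° = 0.3746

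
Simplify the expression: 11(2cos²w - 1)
11(2cos²w - 1) = 11(cos(2w)) (using Double angle)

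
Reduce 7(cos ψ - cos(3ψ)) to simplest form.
7(cos ψ - cos(3ψ)) = 7(2 sin(2ψ) sin ψ) (using Sum-to-product)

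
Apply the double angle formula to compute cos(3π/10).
cos(3π/10) = cos²3π/20 - sin²3π/20 = 0.5878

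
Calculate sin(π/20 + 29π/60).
sin(π/20 + 29π/60) = sin π/20 cos 29π/60 + cos π/20 sin 29π/60 = 0.9945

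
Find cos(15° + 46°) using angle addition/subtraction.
cos(15° + 46°) = cos 15° cos 46° - sin 15° sin 46° = 0.4848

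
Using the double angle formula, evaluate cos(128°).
cos(128°) = cos²64° - sin²64° = -0.6157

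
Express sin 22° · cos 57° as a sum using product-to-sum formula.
sin 22° cos 57° = (1/2)[sin(22°+57°) + sin(22°-57°)]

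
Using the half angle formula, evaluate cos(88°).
cos(88°) = √((1 + cos 176°)/2) = 0.0349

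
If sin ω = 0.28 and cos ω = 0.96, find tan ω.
tan ω = sin ω / cos ω = 0.2917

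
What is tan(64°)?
tan(64°) = 2.05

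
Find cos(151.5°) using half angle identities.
cos(151.5°) = -√((1 + cos 303°)/2) = -0.8788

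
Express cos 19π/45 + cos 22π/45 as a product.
cos 19π/45 + cos 22π/45 = 2 cos(41π/90) cos(-π/30)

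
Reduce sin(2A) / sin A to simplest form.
sin(2A) / sin A = 2 cos A (using Double angle)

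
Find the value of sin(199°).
sin(199°) = -0.3256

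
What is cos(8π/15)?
cos(8π/15) = -0.1045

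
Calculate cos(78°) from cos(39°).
cos(78°) = cos²39° - sin²39° = 0.2079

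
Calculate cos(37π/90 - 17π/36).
cos(37π/90 - 17π/36) = cos 37π/90 cos 17π/36 + sin 37π/90 sin 17π/36 = 0.9816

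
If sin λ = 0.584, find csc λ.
csc λ = 1/sin λ = 1.712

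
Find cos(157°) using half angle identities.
cos(157°) = -√((1 + cos 314°)/2) = -0.9205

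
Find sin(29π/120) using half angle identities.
sin(29π/120) = √((1 - cos 29π/60)/2) = 0.6884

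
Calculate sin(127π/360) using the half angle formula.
sin(127π/360) = √((1 - cos 127π/180)/2) = 0.8949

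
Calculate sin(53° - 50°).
sin(53° - 50°) = sin 53° cos 50° - cos 53° sin 50° = 0.05234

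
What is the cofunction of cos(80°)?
cos(80°) = sin(90° - 80°) = sin(10°)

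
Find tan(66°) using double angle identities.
tan(66°) = 2 tan 33° / (1 - tan²33°) = 2.246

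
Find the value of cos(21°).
cos(21°) = 0.9336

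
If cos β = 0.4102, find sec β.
sec β = 1/cos β = 2.438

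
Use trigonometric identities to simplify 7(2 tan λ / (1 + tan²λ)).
7(2 tan λ / (1 + tan²λ)) = 7(sin(2λ)) (using Double angle)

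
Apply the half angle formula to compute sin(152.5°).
sin(152.5°) = √((1 - cos 305°)/2) = 0.4617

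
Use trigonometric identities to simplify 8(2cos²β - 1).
8(2cos²β - 1) = 8(cos(2β)) (using Double angle)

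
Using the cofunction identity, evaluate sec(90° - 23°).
sec(90° - 23°) = csc(23°) = 2.559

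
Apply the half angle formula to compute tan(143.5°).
tan(143.5°) = sin 287° / (1 + cos 287°) = -0.74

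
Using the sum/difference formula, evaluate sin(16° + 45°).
sin(16° + 45°) = sin 16° cos 45° + cos 16° sin 45° = 0.8746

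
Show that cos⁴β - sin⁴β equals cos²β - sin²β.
LHS = (cos²β - sin²β)(cos²β + sin²β) = (cos²β - sin²β) · 1 = cos²β - sin²β = RHS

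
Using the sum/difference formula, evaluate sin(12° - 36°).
sin(12° - 36°) = sin 12° cos 36° - cos 12° sin 36° = -0.4067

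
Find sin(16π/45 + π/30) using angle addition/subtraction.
sin(16π/45 + π/30) = sin 16π/45 cos π/30 + cos 16π/45 sin π/30 = 0.9397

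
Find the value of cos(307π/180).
cos(307π/180) = 0.6018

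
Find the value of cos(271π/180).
cos(271π/180) = 0.01745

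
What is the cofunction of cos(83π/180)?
cos(83π/180) = sin(π/2 - 83π/180) = sin(7π/180)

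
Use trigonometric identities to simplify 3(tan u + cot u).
3(tan u + cot u) = 3(sec u csc u) (using Quotient identities)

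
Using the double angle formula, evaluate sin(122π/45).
sin(122π/45) = 2 sin 61π/45 cos 61π/45 = 0.788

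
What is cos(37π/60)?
cos(37π/60) = -0.3584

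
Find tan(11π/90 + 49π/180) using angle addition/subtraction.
tan(11π/90 + 49π/180) = (tan 11π/90 + tan 49π/180)/(1 - tan 11π/90 tan 49π/180) = 2.904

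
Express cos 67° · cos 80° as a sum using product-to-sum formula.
cos 67° cos 80° = (1/2)[cos(67°-80°) + cos(67°+80°)]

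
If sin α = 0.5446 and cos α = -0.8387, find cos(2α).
cos(2α) = cos²α - sin²α = 0.4068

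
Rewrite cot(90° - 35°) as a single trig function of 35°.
cot(90° - 35°) = tan(35°)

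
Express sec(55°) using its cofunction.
sec(55°) = csc(90° - 55°) = csc(35°)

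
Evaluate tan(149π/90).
tan(149π/90) = -1.881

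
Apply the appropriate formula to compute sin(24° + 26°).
sin(24° + 26°) = sin 24° cos 26° + cos 24° sin 26° = 0.766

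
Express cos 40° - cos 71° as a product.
cos 40° - cos 71° = -2 sin(55.5°) sin(-15.5°)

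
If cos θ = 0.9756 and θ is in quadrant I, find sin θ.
sin θ = 0.2196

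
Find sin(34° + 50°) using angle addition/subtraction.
sin(34° + 50°) = sin 34° cos 50° + cos 34° sin 50° = 0.9945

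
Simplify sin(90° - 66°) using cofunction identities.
sin(90° - 66°) = cos(66°)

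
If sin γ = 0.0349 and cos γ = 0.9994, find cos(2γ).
cos(2γ) = cos²γ - sin²γ = 0.9976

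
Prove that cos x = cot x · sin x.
RHS = (cos x/sin x) · sin x = cos x = LHS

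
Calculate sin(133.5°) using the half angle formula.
sin(133.5°) = √((1 - cos 267°)/2) = 0.7254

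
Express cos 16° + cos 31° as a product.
cos 16° + cos 31° = 2 cos(23.5°) cos(-7.5°)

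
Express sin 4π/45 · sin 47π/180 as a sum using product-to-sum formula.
sin 4π/45 sin 47π/180 = (1/2)[cos(4π/45-47π/180) - cos(4π/45+47π/180)]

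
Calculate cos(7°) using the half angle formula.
cos(7°) = √((1 + cos 14°)/2) = 0.9925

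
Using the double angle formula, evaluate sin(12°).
sin(12°) = 2 sin 6° cos 6° = 0.2079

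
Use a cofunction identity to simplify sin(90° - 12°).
sin(90° - 12°) = cos(12°)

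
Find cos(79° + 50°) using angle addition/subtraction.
cos(79° + 50°) = cos 79° cos 50° - sin 79° sin 50° = -0.6293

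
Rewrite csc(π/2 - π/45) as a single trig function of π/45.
csc(π/2 - π/45) = sec(π/45)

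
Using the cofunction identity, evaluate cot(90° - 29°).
cot(90° - 29°) = tan(29°) = 0.5543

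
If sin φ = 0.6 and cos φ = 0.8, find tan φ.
tan φ = sin φ / cos φ = 0.75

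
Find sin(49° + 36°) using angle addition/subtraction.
sin(49° + 36°) = sin 49° cos 36° + cos 49° sin 36° = 0.9962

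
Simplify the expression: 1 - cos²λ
1 - cos²λ = sin²λ (using Pythagorean identity)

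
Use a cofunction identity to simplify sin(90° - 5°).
sin(90° - 5°) = cos(5°)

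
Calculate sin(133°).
sin(133°) = 0.7314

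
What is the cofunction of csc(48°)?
csc(48°) = sec(90° - 48°) = sec(42°)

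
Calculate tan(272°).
tan(272°) = -28.64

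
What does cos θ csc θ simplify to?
cos θ csc θ = cot θ (using Reciprocal + quotient)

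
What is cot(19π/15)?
cot(19π/15) = 0.9004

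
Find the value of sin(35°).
sin(35°) = 0.5736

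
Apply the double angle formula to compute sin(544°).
sin(544°) = 2 sin 272° cos 272° = -0.06976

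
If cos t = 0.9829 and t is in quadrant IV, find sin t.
sin t = -0.1841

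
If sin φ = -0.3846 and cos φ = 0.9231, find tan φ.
tan φ = sin φ / cos φ = -0.4166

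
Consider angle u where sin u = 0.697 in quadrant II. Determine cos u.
cos u = ±√(1 - sin²u) = -0.7171 (negative in QII)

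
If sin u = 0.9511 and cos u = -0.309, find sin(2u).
sin(2u) = 2 sin u cos u = -0.5878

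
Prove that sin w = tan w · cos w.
RHS = (sin w/cos w) · cos w = sin w = LHS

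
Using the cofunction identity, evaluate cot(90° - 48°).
cot(90° - 48°) = tan(48°) = 1.111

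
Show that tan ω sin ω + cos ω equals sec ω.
LHS = sin²ω/cos ω + cos ω = (sin²ω + cos²ω)/cos ω = 1/cos ω = sec ω = RHS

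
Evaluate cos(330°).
cos(330°) = √3/2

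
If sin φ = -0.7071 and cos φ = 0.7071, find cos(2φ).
cos(2φ) = cos²φ - sin²φ = 0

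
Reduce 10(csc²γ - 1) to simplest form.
10(csc²γ - 1) = 10(cot²γ) (using Pythagorean identity)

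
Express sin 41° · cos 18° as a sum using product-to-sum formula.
sin 41° cos 18° = (1/2)[sin(41°+18°) + sin(41°-18°)]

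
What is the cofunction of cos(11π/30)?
cos(11π/30) = sin(π/2 - 11π/30) = sin(2π/15)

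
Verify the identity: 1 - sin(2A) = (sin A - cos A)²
RHS = sin²A - 2 sin A cos A + cos²A = (sin²A + cos²A) - 2 sin A cos A = 1 - sin(2A) = LHS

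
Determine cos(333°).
cos(333°) = 0.891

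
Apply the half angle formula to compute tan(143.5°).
tan(143.5°) = sin 287° / (1 + cos 287°) = -0.74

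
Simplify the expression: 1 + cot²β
1 + cot²β = csc²β (using Pythagorean identity)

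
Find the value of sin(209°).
sin(209°) = -0.4848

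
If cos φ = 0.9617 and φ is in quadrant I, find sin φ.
sin φ = 0.2741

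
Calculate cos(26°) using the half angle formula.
cos(26°) = √((1 + cos 52°)/2) = 0.8988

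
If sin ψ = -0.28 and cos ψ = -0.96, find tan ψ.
tan ψ = sin ψ / cos ψ = 0.2917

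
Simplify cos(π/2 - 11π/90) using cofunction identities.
cos(π/2 - 11π/90) = sin(11π/90)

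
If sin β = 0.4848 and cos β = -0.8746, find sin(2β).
sin(2β) = 2 sin β cos β = -0.848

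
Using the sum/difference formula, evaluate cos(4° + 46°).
cos(4° + 46°) = cos 4° cos 46° - sin 4° sin 46° = 0.6428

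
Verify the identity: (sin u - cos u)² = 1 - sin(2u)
LHS = sin²u - 2 sin u cos u + cos²u = (sin²u + cos²u) - 2 sin u cos u = 1 - sin(2u) = RHS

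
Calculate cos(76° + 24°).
cos(76° + 24°) = cos 76° cos 24° - sin 76° sin 24° = -0.1736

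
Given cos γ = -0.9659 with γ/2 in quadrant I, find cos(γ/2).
cos(γ/2) = ±√((1 + cos γ)/2); positive since γ/2 ∈ QI, so cos(γ/2) = 0.1306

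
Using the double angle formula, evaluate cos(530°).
cos(530°) = cos²265° - sin²265° = -0.9848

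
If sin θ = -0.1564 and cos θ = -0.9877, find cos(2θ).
cos(2θ) = cos²θ - sin²θ = 0.9511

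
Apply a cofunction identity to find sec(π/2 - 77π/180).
sec(π/2 - 77π/180) = csc(77π/180) = 1.026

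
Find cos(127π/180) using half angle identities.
cos(127π/180) = -√((1 + cos 127π/90)/2) = -0.6018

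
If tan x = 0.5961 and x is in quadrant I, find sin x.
sin x = 0.512 (using tan²x + 1 = sec²x)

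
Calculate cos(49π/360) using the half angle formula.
cos(49π/360) = √((1 + cos 49π/180)/2) = 0.91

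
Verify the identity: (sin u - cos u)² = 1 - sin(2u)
LHS = sin²u - 2 sin u cos u + cos²u = (sin²u + cos²u) - 2 sin u cos u = 1 - sin(2u) = RHS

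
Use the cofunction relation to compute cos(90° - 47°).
cos(90° - 47°) = sin(47°) = 0.7314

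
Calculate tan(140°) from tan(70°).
tan(140°) = 2 tan 70° / (1 - tan²70°) = -0.8391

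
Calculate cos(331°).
cos(331°) = 0.8746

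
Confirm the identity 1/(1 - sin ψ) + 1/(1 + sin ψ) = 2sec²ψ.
LHS = [(1 + sin ψ) + (1 - sin ψ)] / [(1 - sin ψ)(1 + sin ψ)] = 2/(1 - sin²ψ) = 2/cos²ψ = 2sec²ψ = RHS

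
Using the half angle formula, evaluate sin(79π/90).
sin(79π/90) = √((1 - cos 79π/45)/2) = 0.3746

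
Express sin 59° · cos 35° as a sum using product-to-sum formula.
sin 59° cos 35° = (1/2)[sin(59°+35°) + sin(59°-35°)]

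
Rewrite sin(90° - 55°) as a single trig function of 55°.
sin(90° - 55°) = cos(55°)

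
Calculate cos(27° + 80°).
cos(27° + 80°) = cos 27° cos 80° - sin 27° sin 80° = -0.2924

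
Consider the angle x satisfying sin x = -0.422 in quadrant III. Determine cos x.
cos x = ±√(1 - sin²x) = -0.9066 (negative in QIII)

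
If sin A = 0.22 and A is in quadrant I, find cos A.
cos A = 0.9755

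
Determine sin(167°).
sin(167°) = 0.225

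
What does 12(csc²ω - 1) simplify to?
12(csc²ω - 1) = 12(cot²ω) (using Pythagorean identity)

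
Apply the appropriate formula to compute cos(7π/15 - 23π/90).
cos(7π/15 - 23π/90) = cos 7π/15 cos 23π/90 + sin 7π/15 sin 23π/90 = 0.788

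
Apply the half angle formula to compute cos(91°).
cos(91°) = -√((1 + cos 182°)/2) = -0.01745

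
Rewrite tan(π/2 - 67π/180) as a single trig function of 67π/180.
tan(π/2 - 67π/180) = cot(67π/180)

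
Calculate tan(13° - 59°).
tan(13° - 59°) = (tan 13° - tan 59°)/(1 + tan 13° tan 59°) = -1.036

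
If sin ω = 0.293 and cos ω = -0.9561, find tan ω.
tan ω = sin ω / cos ω = -0.3065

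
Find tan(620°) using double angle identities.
tan(620°) = 2 tan 310° / (1 - tan²310°) = 5.671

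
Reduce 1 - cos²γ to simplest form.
1 - cos²γ = sin²γ (using Pythagorean identity)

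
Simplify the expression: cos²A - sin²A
cos²A - sin²A = cos(2A) (using Double angle)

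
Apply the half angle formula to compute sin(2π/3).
sin(2π/3) = √((1 - cos 4π/3)/2) = √3/2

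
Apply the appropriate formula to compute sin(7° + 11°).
sin(7° + 11°) = sin 7° cos 11° + cos 7° sin 11° = 0.309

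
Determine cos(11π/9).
cos(11π/9) = -0.766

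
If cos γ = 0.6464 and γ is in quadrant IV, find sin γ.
sin γ = -0.763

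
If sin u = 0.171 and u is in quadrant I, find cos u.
cos u = 0.9853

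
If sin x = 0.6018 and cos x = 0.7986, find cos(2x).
cos(2x) = cos²x - sin²x = 0.2756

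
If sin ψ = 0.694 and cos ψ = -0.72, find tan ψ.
tan ψ = sin ψ / cos ψ = -0.9639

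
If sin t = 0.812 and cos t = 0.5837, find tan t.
tan t = sin t / cos t = 1.391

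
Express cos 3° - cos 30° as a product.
cos 3° - cos 30° = -2 sin(16.5°) sin(-13.5°)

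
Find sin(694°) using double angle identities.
sin(694°) = 2 sin 347° cos 347° = -0.4384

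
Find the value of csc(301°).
csc(301°) = -1.167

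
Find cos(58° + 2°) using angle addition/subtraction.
cos(58° + 2°) = cos 58° cos 2° - sin 58° sin 2° = 1/2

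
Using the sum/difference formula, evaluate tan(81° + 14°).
tan(81° + 14°) = (tan 81° + tan 14°)/(1 - tan 81° tan 14°) = -11.43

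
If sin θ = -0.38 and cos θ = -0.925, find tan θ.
tan θ = sin θ / cos θ = 0.4108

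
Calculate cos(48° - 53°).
cos(48° - 53°) = cos 48° cos 53° + sin 48° sin 53° = 0.9962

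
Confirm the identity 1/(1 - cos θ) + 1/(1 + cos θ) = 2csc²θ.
LHS = [(1 + cos θ) + (1 - cos θ)] / [(1 - cos θ)(1 + cos θ)] = 2/(1 - cos²θ) = 2/sin²θ = 2csc²θ = RHS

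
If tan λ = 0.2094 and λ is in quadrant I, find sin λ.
sin λ = 0.205 (using tan²λ + 1 = sec²λ)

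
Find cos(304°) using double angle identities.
cos(304°) = 1 - 2sin²152° = 0.5592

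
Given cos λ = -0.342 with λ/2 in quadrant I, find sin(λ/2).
sin(λ/2) = ±√((1 - cos λ)/2); positive since λ/2 ∈ QI, so sin(λ/2) = 0.8191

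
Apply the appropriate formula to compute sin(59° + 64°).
sin(59° + 64°) = sin 59° cos 64° + cos 59° sin 64° = 0.8387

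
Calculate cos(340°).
cos(340°) = 0.9397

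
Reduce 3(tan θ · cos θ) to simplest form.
3(tan θ · cos θ) = 3(sin θ) (using Quotient identity)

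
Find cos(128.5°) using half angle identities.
cos(128.5°) = -√((1 + cos 257°)/2) = -0.6225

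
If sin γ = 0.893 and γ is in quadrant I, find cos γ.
cos γ = 0.4501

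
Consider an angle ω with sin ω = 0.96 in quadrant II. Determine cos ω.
cos ω = ±√(1 - sin²ω) = -0.28 (negative in QII)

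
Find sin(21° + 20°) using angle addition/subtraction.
sin(21° + 20°) = sin 21° cos 20° + cos 21° sin 20° = 0.6561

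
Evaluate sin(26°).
sin(26°) = 0.4384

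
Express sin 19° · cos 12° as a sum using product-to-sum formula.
sin 19° cos 12° = (1/2)[sin(19°+12°) + sin(19°-12°)]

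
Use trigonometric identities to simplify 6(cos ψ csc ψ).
6(cos ψ csc ψ) = 6(cot ψ) (using Reciprocal + quotient)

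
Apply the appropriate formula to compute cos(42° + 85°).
cos(42° + 85°) = cos 42° cos 85° - sin 42° sin 85° = -0.6018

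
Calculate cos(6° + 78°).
cos(6° + 78°) = cos 6° cos 78° - sin 6° sin 78° = 0.1045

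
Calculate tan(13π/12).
tan(13π/12) = 2-√3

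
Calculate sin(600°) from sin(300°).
sin(600°) = 2 sin 300° cos 300° = -√3/2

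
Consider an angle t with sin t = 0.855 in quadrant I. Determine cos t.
cos t = √(1 - sin²t) = 0.5186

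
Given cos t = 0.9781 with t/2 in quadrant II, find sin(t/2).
sin(t/2) = ±√((1 - cos t)/2); positive since t/2 ∈ QII, so sin(t/2) = 0.1046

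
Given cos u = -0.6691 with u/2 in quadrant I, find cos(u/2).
cos(u/2) = ±√((1 + cos u)/2); positive since u/2 ∈ QI, so cos(u/2) = 0.4068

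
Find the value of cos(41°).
cos(41°) = 0.7547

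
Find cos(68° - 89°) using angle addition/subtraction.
cos(68° - 89°) = cos 68° cos 89° + sin 68° sin 89° = 0.9336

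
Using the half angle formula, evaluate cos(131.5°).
cos(131.5°) = -√((1 + cos 263°)/2) = -0.6626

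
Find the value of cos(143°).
cos(143°) = -0.7986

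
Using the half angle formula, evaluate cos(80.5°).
cos(80.5°) = √((1 + cos 161°)/2) = 0.165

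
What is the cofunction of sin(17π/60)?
sin(17π/60) = cos(π/2 - 17π/60) = cos(13π/60)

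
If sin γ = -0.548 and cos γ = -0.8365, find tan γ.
tan γ = sin γ / cos γ = 0.6551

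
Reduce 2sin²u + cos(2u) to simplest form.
2sin²u + cos(2u) = 1 (using Double angle)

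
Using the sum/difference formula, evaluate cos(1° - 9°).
cos(1° - 9°) = cos 1° cos 9° + sin 1° sin 9° = 0.9903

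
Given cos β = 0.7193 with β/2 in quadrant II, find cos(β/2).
cos(β/2) = ±√((1 + cos β)/2); negative since β/2 ∈ QII, so cos(β/2) = -0.9272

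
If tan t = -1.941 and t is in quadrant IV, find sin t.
sin t = -0.889 (using tan²t + 1 = sec²t)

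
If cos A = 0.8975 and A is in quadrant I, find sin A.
sin A = 0.441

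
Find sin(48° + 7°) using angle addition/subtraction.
sin(48° + 7°) = sin 48° cos 7° + cos 48° sin 7° = 0.8192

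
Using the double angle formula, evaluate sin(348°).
sin(348°) = 2 sin 174° cos 174° = -0.2079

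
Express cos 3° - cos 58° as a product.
cos 3° - cos 58° = -2 sin(30.5°) sin(-27.5°)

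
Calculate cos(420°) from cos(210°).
cos(420°) = 1 - 2sin²210° = 1/2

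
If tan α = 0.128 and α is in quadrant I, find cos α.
cos α = 0.9919 (using tan²α + 1 = sec²α)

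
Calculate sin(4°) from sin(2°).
sin(4°) = 2 sin 2° cos 2° = 0.06976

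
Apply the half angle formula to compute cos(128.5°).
cos(128.5°) = -√((1 + cos 257°)/2) = -0.6225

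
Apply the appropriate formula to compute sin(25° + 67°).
sin(25° + 67°) = sin 25° cos 67° + cos 25° sin 67° = 0.9994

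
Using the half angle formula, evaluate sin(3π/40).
sin(3π/40) = √((1 - cos 3π/20)/2) = 0.2334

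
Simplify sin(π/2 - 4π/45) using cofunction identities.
sin(π/2 - 4π/45) = cos(4π/45)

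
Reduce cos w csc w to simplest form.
cos w csc w = cot w (using Reciprocal + quotient)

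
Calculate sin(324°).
sin(324°) = -0.5878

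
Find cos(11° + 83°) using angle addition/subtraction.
cos(11° + 83°) = cos 11° cos 83° - sin 11° sin 83° = -0.06976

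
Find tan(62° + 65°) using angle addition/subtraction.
tan(62° + 65°) = (tan 62° + tan 65°)/(1 - tan 62° tan 65°) = -1.327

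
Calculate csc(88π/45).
csc(88π/45) = -7.185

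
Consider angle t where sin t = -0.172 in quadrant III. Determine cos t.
cos t = ±√(1 - sin²t) = -0.9851 (negative in QIII)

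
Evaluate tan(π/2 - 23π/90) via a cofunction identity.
tan(π/2 - 23π/90) = cot(23π/90) = 0.9657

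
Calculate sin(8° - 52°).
sin(8° - 52°) = sin 8° cos 52° - cos 8° sin 52° = -0.6947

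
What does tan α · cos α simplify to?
tan α · cos α = sin α (using Quotient identity)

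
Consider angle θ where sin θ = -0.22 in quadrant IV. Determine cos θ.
cos θ = √(1 - sin²θ) = 0.9755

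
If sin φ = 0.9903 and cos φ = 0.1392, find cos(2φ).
cos(2φ) = cos²φ - sin²φ = -0.9613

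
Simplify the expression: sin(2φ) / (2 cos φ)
sin(2φ) / (2 cos φ) = sin φ (using Double angle)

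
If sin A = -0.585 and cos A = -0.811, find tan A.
tan A = sin A / cos A = 0.7213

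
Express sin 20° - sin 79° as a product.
sin 20° - sin 79° = 2 cos(49.5°) sin(-29.5°)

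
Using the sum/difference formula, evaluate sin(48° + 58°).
sin(48° + 58°) = sin 48° cos 58° + cos 48° sin 58° = 0.9613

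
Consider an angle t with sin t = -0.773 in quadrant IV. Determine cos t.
cos t = √(1 - sin²t) = 0.6344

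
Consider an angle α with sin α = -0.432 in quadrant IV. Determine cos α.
cos α = √(1 - sin²α) = 0.9019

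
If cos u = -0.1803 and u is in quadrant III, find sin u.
sin u = -0.9836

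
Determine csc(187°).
csc(187°) = -8.206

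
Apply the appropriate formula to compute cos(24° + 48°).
cos(24° + 48°) = cos 24° cos 48° - sin 24° sin 48° = 0.309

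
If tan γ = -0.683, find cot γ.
cot γ = 1/tan γ = -1.464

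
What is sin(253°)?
sin(253°) = -0.9563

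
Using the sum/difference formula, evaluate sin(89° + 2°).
sin(89° + 2°) = sin 89° cos 2° + cos 89° sin 2° = 0.9998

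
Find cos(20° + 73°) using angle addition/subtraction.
cos(20° + 73°) = cos 20° cos 73° - sin 20° sin 73° = -0.05234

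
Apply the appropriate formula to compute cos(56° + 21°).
cos(56° + 21°) = cos 56° cos 21° - sin 56° sin 21° = 0.225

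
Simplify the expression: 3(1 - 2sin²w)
3(1 - 2sin²w) = 3(cos(2w)) (using Double angle)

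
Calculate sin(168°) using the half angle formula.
sin(168°) = √((1 - cos 336°)/2) = 0.2079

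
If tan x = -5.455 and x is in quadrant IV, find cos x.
cos x = 0.1803 (using tan²x + 1 = sec²x)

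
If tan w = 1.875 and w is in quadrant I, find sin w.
sin w = 0.8824 (using tan²w + 1 = sec²w)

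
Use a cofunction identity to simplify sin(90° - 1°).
sin(90° - 1°) = cos(1°)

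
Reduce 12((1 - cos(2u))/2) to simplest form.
12((1 - cos(2u))/2) = 12(sin²u) (using Power reduction)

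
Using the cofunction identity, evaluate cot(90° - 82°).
cot(90° - 82°) = tan(82°) = 7.115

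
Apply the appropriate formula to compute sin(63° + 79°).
sin(63° + 79°) = sin 63° cos 79° + cos 63° sin 79° = 0.6157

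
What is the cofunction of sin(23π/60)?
sin(23π/60) = cos(π/2 - 23π/60) = cos(7π/60)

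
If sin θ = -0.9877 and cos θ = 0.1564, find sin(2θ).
sin(2θ) = 2 sin θ cos θ = -0.309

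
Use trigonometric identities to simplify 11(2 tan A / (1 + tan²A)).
11(2 tan A / (1 + tan²A)) = 11(sin(2A)) (using Double angle)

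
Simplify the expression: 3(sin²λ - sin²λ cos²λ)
3(sin²λ - sin²λ cos²λ) = 3(sin⁴λ) (using Factoring)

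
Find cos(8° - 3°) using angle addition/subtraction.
cos(8° - 3°) = cos 8° cos 3° + sin 8° sin 3° = 0.9962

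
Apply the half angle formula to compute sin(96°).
sin(96°) = √((1 - cos 192°)/2) = 0.9945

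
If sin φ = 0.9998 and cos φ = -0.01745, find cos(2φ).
cos(2φ) = cos²φ - sin²φ = -0.9993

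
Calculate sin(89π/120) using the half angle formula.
sin(89π/120) = √((1 - cos 89π/60)/2) = 0.7254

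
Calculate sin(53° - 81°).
sin(53° - 81°) = sin 53° cos 81° - cos 53° sin 81° = -0.4695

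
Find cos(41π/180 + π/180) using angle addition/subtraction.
cos(41π/180 + π/180) = cos 41π/180 cos π/180 - sin 41π/180 sin π/180 = 0.7431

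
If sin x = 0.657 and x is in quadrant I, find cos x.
cos x = 0.7539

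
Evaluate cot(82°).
cot(82°) = 0.1405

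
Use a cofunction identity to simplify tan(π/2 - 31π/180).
tan(π/2 - 31π/180) = cot(31π/180)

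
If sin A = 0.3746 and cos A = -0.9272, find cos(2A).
cos(2A) = cos²A - sin²A = 0.7194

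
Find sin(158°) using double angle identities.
sin(158°) = 2 sin 79° cos 79° = 0.3746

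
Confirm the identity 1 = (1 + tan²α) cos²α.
RHS = sec²α · cos²α = (1/cos²α) · cos²α = 1 = LHS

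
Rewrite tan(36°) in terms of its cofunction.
tan(36°) = cot(90° - 36°) = cot(54°)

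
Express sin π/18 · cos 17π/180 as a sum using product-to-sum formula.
sin π/18 cos 17π/180 = (1/2)[sin(π/18+17π/180) + sin(π/18-17π/180)]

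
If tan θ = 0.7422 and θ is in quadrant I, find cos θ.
cos θ = 0.803 (using tan²θ + 1 = sec²θ)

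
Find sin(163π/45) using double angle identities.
sin(163π/45) = 2 sin 163π/90 cos 163π/90 = -0.9272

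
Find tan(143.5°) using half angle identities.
tan(143.5°) = sin 287° / (1 + cos 287°) = -0.74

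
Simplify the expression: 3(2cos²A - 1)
3(2cos²A - 1) = 3(cos(2A)) (using Double angle)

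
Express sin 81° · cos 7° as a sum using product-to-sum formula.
sin 81° cos 7° = (1/2)[sin(81°+7°) + sin(81°-7°)]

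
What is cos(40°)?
cos(40°) = 0.766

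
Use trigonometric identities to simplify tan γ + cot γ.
tan γ + cot γ = sec γ csc γ (using Quotient identities)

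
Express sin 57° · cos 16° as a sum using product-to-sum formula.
sin 57° cos 16° = (1/2)[sin(57°+16°) + sin(57°-16°)]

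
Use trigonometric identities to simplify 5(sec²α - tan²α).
5(sec²α - tan²α) = 5 (using Pythagorean identity)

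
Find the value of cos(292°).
cos(292°) = 0.3746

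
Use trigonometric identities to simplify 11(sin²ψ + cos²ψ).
11(sin²ψ + cos²ψ) = 11 (using Pythagorean identity)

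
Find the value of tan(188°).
tan(188°) = 0.1405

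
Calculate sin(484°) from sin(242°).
sin(484°) = 2 sin 242° cos 242° = 0.829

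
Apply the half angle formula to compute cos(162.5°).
cos(162.5°) = -√((1 + cos 325°)/2) = -0.9537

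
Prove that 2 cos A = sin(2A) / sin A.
RHS = 2 sin A cos A / sin A = 2 cos A = LHS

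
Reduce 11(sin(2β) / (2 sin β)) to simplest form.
11(sin(2β) / (2 sin β)) = 11(cos β) (using Double angle)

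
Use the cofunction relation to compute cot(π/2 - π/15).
cot(π/2 - π/15) = tan(π/15) = 0.2126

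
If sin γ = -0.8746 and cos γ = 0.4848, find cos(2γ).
cos(2γ) = cos²γ - sin²γ = -0.5299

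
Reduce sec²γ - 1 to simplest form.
sec²γ - 1 = tan²γ (using Pythagorean identity)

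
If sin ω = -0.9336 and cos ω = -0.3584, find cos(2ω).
cos(2ω) = cos²ω - sin²ω = -0.7432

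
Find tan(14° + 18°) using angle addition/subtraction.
tan(14° + 18°) = (tan 14° + tan 18°)/(1 - tan 14° tan 18°) = 0.6249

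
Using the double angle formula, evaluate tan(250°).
tan(250°) = 2 tan 125° / (1 - tan²125°) = 2.747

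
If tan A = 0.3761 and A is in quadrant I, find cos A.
cos A = 0.936 (using tan²A + 1 = sec²A)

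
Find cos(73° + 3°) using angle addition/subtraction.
cos(73° + 3°) = cos 73° cos 3° - sin 73° sin 3° = 0.2419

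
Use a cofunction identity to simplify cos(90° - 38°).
cos(90° - 38°) = sin(38°)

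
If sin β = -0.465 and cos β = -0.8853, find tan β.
tan β = sin β / cos β = 0.5252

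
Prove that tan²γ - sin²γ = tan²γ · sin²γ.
LHS = sin²γ/cos²γ - sin²γ = sin²γ(1/cos²γ - 1) = sin²γ · (1 - cos²γ)/cos²γ = sin²γ · sin²γ/cos²γ = sin²γ · tan²γ = RHS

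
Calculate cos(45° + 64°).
cos(45° + 64°) = cos 45° cos 64° - sin 45° sin 64° = -0.3256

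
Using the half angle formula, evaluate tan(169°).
tan(169°) = sin 338° / (1 + cos 338°) = -0.1944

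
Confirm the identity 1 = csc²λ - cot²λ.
RHS = 1/sin²λ - cos²λ/sin²λ = (1 - cos²λ)/sin²λ = sin²λ/sin²λ = 1 = LHS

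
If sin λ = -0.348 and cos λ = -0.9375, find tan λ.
tan λ = sin λ / cos λ = 0.3712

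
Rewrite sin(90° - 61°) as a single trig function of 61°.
sin(90° - 61°) = cos(61°)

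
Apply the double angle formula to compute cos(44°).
cos(44°) = cos²22° - sin²22° = 0.7193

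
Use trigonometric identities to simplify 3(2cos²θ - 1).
3(2cos²θ - 1) = 3(cos(2θ)) (using Double angle)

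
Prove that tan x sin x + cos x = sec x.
LHS = sin²x/cos x + cos x = (sin²x + cos²x)/cos x = 1/cos x = sec x = RHS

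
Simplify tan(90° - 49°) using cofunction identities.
tan(90° - 49°) = cot(49°)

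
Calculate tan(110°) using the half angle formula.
tan(110°) = sin 220° / (1 + cos 220°) = -2.747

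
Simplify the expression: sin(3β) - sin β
sin(3β) - sin β = 2 cos(2β) sin β (using Sum-to-product)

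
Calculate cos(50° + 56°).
cos(50° + 56°) = cos 50° cos 56° - sin 50° sin 56° = -0.2756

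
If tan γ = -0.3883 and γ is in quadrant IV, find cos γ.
cos γ = 0.9322 (using tan²γ + 1 = sec²γ)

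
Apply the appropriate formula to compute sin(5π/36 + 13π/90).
sin(5π/36 + 13π/90) = sin 5π/36 cos 13π/90 + cos 5π/36 sin 13π/90 = 0.7771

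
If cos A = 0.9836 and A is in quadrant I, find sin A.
sin A = 0.1804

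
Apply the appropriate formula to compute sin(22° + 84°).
sin(22° + 84°) = sin 22° cos 84° + cos 22° sin 84° = 0.9613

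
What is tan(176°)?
tan(176°) = -0.06993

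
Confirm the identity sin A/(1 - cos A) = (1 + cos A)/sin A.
LHS = sin A(1 + cos A) / ((1 - cos A)(1 + cos A)) = sin A(1 + cos A) / (1 - cos²A) = sin A(1 + cos A) / sin²A = (1 + cos A)/sin A = RHS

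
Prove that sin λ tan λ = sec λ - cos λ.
RHS = 1/cos λ - cos λ = (1 - cos²λ)/cos λ = sin²λ/cos λ = sin λ · (sin λ/cos λ) = sin λ tan λ = LHS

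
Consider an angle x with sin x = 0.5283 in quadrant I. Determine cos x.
cos x = √(1 - sin²x) = 0.8491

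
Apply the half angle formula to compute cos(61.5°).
cos(61.5°) = √((1 + cos 123°)/2) = 0.4772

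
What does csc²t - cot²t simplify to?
csc²t - cot²t = 1 (using Pythagorean identity)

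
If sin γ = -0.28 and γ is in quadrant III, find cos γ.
cos γ = -0.96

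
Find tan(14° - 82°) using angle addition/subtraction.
tan(14° - 82°) = (tan 14° - tan 82°)/(1 + tan 14° tan 82°) = -2.475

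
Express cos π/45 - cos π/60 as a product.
cos π/45 - cos π/60 = -2 sin(7π/360) sin(π/360)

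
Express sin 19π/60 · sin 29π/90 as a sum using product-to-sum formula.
sin 19π/60 sin 29π/90 = (1/2)[cos(19π/60-29π/90) - cos(19π/60+29π/90)]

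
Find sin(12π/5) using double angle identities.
sin(12π/5) = 2 sin 6π/5 cos 6π/5 = 0.9511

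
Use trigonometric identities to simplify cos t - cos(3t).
cos t - cos(3t) = 2 sin(2t) sin t (using Sum-to-product)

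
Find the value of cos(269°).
cos(269°) = -0.01745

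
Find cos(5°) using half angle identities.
cos(5°) = √((1 + cos 10°)/2) = 0.9962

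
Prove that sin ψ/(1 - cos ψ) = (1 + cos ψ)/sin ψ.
LHS = sin ψ(1 + cos ψ) / ((1 - cos ψ)(1 + cos ψ)) = sin ψ(1 + cos ψ) / (1 - cos²ψ) = sin ψ(1 + cos ψ) / sin²ψ = (1 + cos ψ)/sin ψ = RHS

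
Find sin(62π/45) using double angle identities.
sin(62π/45) = 2 sin 31π/45 cos 31π/45 = -0.9272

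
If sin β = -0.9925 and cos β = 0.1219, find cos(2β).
cos(2β) = cos²β - sin²β = -0.9702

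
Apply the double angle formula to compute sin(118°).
sin(118°) = 2 sin 59° cos 59° = 0.8829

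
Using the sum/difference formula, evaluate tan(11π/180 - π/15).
tan(11π/180 - π/15) = (tan 11π/180 - tan π/15)/(1 + tan 11π/180 tan π/15) = -0.01746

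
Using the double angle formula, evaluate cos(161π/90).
cos(161π/90) = cos²161π/180 - sin²161π/180 = 0.788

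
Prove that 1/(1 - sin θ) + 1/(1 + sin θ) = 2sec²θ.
LHS = [(1 + sin θ) + (1 - sin θ)] / [(1 - sin θ)(1 + sin θ)] = 2/(1 - sin²θ) = 2/cos²θ = 2sec²θ = RHS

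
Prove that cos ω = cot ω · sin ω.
RHS = (cos ω/sin ω) · sin ω = cos ω = LHS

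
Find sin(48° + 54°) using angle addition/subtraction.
sin(48° + 54°) = sin 48° cos 54° + cos 48° sin 54° = 0.9781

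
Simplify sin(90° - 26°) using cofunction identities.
sin(90° - 26°) = cos(26°)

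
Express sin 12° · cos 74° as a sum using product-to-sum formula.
sin 12° cos 74° = (1/2)[sin(12°+74°) + sin(12°-74°)]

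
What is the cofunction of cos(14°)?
cos(14°) = sin(90° - 14°) = sin(76°)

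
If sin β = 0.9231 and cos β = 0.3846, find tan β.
tan β = sin β / cos β = 2.4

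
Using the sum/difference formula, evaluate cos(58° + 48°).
cos(58° + 48°) = cos 58° cos 48° - sin 58° sin 48° = -0.2756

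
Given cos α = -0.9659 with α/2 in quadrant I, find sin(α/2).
sin(α/2) = ±√((1 - cos α)/2); positive since α/2 ∈ QI, so sin(α/2) = 0.9914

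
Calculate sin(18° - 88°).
sin(18° - 88°) = sin 18° cos 88° - cos 18° sin 88° = -0.9397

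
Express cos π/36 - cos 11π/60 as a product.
cos π/36 - cos 11π/60 = -2 sin(19π/180) sin(-7π/90)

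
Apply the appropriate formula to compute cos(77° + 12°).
cos(77° + 12°) = cos 77° cos 12° - sin 77° sin 12° = 0.01745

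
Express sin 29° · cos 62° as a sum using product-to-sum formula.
sin 29° cos 62° = (1/2)[sin(29°+62°) + sin(29°-62°)]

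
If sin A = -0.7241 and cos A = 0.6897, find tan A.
tan A = sin A / cos A = -1.05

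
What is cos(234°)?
cos(234°) = -0.5878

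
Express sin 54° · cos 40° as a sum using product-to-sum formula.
sin 54° cos 40° = (1/2)[sin(54°+40°) + sin(54°-40°)]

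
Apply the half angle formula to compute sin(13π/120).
sin(13π/120) = √((1 - cos 13π/60)/2) = 0.3338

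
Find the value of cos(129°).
cos(129°) = -0.6293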